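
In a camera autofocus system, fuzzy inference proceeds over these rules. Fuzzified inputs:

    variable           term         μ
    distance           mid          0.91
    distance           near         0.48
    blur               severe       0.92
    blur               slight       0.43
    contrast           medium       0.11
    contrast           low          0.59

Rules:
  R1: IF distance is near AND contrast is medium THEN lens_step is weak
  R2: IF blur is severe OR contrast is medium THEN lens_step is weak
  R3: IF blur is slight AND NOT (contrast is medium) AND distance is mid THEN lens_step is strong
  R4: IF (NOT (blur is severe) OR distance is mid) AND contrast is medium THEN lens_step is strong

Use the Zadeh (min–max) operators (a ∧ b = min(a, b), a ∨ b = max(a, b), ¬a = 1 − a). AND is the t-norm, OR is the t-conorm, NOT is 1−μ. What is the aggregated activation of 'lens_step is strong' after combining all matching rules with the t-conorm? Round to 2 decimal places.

0.43

R1: near=0.48, medium=0.11; AND[min(a, b)] → w = 0.11
R2: severe=0.92, medium=0.11; OR[max(a, b)] → w = 0.92
R3: slight=0.43, ¬medium=1−0.11=0.89, mid=0.91; AND[min(a, b)] → w = 0.43
R4: (¬severe=1−0.92=0.08 OR mid=0.91) = 0.91; AND[min(a, b)] with medium=0.11 → w = 0.11
Rules with consequent 'strong': {R3, R4} → strengths 0.43, 0.11
Aggregate via t-conorm [max(a, b)]: 0.43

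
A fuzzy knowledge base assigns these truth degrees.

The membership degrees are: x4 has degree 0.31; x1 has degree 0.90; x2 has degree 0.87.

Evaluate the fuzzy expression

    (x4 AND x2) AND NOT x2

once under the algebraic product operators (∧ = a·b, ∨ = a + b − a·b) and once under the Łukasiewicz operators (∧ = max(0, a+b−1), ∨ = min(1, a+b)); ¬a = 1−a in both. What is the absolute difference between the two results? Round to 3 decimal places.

Under algebraic product:
  x4 AND x2 = a·b on (0.3100, 0.8700) = 0.2697
  NOT x2 = 1 − 0.8700 = 0.1300
  (x4 AND x2) AND NOT x2 = a·b on (0.2697, 0.1300) = 0.0351
  → value = 0.0351
Under Łukasiewicz:
  x4 AND x2 = max(0, a+b−1) on (0.31, 0.87) = 0.18
  NOT x2 = 1 − 0.87 = 0.13
  (x4 AND x2) AND NOT x2 = max(0, a+b−1) on (0.18, 0.13) = 0.00
  → value = 0.0000
|0.0351 − 0.0000| = 0.035

0.035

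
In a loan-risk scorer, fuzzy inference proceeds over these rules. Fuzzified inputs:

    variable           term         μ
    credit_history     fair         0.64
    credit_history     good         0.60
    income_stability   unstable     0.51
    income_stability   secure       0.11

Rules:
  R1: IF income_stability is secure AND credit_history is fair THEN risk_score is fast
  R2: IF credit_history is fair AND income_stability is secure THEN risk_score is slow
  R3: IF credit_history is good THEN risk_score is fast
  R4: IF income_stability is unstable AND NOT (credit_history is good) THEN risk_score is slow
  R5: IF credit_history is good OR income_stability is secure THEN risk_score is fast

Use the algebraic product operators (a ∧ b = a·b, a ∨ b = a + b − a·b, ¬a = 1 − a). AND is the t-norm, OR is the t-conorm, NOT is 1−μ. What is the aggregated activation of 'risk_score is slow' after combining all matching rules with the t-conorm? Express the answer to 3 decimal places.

R1: secure=0.11, fair=0.64; AND[a·b] → w = 0.0704
R2: fair=0.64, secure=0.11; AND[a·b] → w = 0.0704
R3: good=0.60 → w = 0.6000
R4: unstable=0.51, ¬good=1−0.60=0.40; AND[a·b] → w = 0.2040
R5: good=0.60, secure=0.11; OR[a + b − a·b] → w = 0.6440
Rules with consequent 'slow': {R2, R4} → strengths 0.0704, 0.2040
Aggregate via t-conorm [a + b − a·b]: 0.2600

0.260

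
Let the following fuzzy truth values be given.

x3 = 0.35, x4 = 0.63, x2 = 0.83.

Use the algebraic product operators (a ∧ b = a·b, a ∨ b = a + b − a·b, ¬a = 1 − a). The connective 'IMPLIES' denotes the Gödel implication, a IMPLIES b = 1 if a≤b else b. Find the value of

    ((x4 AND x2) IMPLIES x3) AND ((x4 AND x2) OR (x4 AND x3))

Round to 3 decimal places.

x4 AND x2 = a·b on (0.6300, 0.8300) = 0.5229
(x4 AND x2) IMPLIES x3  [Gödel: 1 if a≤b else b] with a=0.5229, b=0.3500 → 0.3500
x4 AND x2 = a·b on (0.6300, 0.8300) = 0.5229
x4 AND x3 = a·b on (0.6300, 0.3500) = 0.2205
(x4 AND x2) OR (x4 AND x3) = a + b − a·b on (0.5229, 0.2205) = 0.6281
((x4 AND x2) IMPLIES x3) AND ((x4 AND x2) OR (x4 AND x3)) = a·b on (0.3500, 0.6281) = 0.2198

0.220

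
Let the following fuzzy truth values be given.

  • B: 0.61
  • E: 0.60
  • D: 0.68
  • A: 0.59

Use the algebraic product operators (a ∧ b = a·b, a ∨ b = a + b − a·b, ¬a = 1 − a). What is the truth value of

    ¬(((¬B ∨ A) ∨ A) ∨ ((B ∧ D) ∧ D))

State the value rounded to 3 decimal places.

0.074

¬B = 1 − 0.6100 = 0.3900
¬B ∨ A = a + b − a·b on (0.3900, 0.5900) = 0.7499
(¬B ∨ A) ∨ A = a + b − a·b on (0.7499, 0.5900) = 0.8975
B ∧ D = a·b on (0.6100, 0.6800) = 0.4148
(B ∧ D) ∧ D = a·b on (0.4148, 0.6800) = 0.2821
((¬B ∨ A) ∨ A) ∨ ((B ∧ D) ∧ D) = a + b − a·b on (0.8975, 0.2821) = 0.9264
¬(((¬B ∨ A) ∨ A) ∨ ((B ∧ D) ∧ D)) = 1 − 0.9264 = 0.0736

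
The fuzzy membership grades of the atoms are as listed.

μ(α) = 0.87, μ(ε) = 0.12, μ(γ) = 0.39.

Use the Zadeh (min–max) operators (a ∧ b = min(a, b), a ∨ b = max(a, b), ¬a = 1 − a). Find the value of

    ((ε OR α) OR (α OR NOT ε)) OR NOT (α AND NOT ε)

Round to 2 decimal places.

ε OR α = max(a, b) on (0.12, 0.87) = 0.87
NOT ε = 1 − 0.12 = 0.88
α OR NOT ε = max(a, b) on (0.87, 0.88) = 0.88
(ε OR α) OR (α OR NOT ε) = max(a, b) on (0.87, 0.88) = 0.88
NOT ε = 1 − 0.12 = 0.88
α AND NOT ε = min(a, b) on (0.87, 0.88) = 0.87
NOT (α AND NOT ε) = 1 − 0.87 = 0.13
((ε OR α) OR (α OR NOT ε)) OR NOT (α AND NOT ε) = max(a, b) on (0.88, 0.13) = 0.88

0.88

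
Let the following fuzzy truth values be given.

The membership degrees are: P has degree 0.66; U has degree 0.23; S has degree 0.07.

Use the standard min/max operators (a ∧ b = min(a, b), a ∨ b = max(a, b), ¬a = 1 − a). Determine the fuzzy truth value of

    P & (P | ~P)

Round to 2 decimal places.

0.66

~P = 1 − 0.66 = 0.34
P | ~P = max(a, b) on (0.66, 0.34) = 0.66
P & (P | ~P) = min(a, b) on (0.66, 0.66) = 0.66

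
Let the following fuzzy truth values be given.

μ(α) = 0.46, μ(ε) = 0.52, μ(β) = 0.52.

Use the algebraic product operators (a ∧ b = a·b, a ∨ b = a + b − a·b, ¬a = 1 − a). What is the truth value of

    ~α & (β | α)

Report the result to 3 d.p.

~α = 1 − 0.4600 = 0.5400
β | α = a + b − a·b on (0.5200, 0.4600) = 0.7408
~α & (β | α) = a·b on (0.5400, 0.7408) = 0.4000

0.400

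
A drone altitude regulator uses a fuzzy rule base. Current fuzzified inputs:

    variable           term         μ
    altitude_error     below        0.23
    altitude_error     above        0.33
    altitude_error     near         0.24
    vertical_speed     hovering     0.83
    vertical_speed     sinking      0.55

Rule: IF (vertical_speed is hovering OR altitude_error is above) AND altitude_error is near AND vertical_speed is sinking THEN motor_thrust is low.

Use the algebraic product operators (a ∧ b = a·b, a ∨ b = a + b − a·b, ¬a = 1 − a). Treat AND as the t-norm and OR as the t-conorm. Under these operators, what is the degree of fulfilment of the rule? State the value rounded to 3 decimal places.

0.117

firing strength: (hovering=0.83 OR above=0.33) = 0.8861; AND[a·b] with near=0.24, sinking=0.55 → w = 0.1170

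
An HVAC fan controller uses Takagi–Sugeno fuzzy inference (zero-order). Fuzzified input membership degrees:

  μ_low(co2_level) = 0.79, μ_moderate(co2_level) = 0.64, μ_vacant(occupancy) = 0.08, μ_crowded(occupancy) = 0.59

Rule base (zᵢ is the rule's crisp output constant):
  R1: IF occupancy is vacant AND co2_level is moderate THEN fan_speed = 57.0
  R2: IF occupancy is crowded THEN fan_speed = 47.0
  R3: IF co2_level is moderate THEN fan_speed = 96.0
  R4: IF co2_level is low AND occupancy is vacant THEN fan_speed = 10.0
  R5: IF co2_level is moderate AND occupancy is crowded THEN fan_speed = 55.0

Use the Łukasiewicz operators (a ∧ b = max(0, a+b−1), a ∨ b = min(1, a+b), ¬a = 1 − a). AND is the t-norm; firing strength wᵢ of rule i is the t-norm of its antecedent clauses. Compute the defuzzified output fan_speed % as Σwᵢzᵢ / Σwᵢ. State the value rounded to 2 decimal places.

R1 (z=57.0): vacant=0.08, moderate=0.64; AND[max(0, a+b−1)] → w = 0.00
R2 (z=47.0): crowded=0.59 → w = 0.59
R3 (z=96.0): moderate=0.64 → w = 0.64
R4 (z=10.0): low=0.79, vacant=0.08; AND[max(0, a+b−1)] → w = 0.00
R5 (z=55.0): moderate=0.64, crowded=0.59; AND[max(0, a+b−1)] → w = 0.23
Weighted average = (0.00·57.0 + 0.59·47.0 + 0.64·96.0 + 0.00·10.0 + 0.23·55.0) / (0.00 + 0.59 + 0.64 + 0.00 + 0.23)
  = 101.8200 / 1.4600 = 69.74

69.74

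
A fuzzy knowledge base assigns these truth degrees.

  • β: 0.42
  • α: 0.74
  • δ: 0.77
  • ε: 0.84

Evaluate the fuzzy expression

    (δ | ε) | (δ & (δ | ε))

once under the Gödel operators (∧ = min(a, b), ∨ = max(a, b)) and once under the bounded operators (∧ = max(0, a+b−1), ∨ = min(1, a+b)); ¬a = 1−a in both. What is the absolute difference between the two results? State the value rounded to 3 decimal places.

0.160

Under Gödel:
  δ | ε = max(a, b) on (0.77, 0.84) = 0.84
  δ | ε = max(a, b) on (0.77, 0.84) = 0.84
  δ & (δ | ε) = min(a, b) on (0.77, 0.84) = 0.77
  (δ | ε) | (δ & (δ | ε)) = max(a, b) on (0.84, 0.77) = 0.84
  → value = 0.8400
Under bounded:
  δ | ε = min(1, a+b) on (0.77, 0.84) = 1.00
  δ | ε = min(1, a+b) on (0.77, 0.84) = 1.00
  δ & (δ | ε) = max(0, a+b−1) on (0.77, 1.00) = 0.77
  (δ | ε) | (δ & (δ | ε)) = min(1, a+b) on (1.00, 0.77) = 1.00
  → value = 1.0000
|0.8400 − 1.0000| = 0.160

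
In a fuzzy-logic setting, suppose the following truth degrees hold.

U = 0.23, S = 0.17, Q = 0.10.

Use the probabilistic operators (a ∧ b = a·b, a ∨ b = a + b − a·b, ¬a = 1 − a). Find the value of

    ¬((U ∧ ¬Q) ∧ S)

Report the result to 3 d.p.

0.965

¬Q = 1 − 0.1000 = 0.9000
U ∧ ¬Q = a·b on (0.2300, 0.9000) = 0.2070
(U ∧ ¬Q) ∧ S = a·b on (0.2070, 0.1700) = 0.0352
¬((U ∧ ¬Q) ∧ S) = 1 − 0.0352 = 0.9648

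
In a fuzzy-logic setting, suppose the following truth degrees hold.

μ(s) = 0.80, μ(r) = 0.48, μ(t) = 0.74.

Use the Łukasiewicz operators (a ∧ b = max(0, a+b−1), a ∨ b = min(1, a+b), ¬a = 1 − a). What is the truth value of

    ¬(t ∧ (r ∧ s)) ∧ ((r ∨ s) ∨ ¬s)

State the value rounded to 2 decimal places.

0.98

r ∧ s = max(0, a+b−1) on (0.48, 0.80) = 0.28
t ∧ (r ∧ s) = max(0, a+b−1) on (0.74, 0.28) = 0.02
¬(t ∧ (r ∧ s)) = 1 − 0.02 = 0.98
r ∨ s = min(1, a+b) on (0.48, 0.80) = 1.00
¬s = 1 − 0.80 = 0.20
(r ∨ s) ∨ ¬s = min(1, a+b) on (1.00, 0.20) = 1.00
¬(t ∧ (r ∧ s)) ∧ ((r ∨ s) ∨ ¬s) = max(0, a+b−1) on (0.98, 1.00) = 0.98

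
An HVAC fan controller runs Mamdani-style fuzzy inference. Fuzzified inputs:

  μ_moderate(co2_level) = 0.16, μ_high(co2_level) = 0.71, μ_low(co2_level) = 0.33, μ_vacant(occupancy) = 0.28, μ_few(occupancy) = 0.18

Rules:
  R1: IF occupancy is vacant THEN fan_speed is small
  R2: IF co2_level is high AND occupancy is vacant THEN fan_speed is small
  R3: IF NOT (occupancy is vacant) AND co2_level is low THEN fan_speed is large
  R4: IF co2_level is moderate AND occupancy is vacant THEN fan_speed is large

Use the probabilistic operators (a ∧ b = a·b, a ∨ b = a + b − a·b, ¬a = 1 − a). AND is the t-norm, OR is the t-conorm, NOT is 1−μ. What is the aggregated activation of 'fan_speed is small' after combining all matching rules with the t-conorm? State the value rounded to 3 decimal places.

0.423

R1: vacant=0.28 → w = 0.2800
R2: high=0.71, vacant=0.28; AND[a·b] → w = 0.1988
R3: ¬vacant=1−0.28=0.72, low=0.33; AND[a·b] → w = 0.2376
R4: moderate=0.16, vacant=0.28; AND[a·b] → w = 0.0448
Rules with consequent 'small': {R1, R2} → strengths 0.2800, 0.1988
Aggregate via t-conorm [a + b − a·b]: 0.4231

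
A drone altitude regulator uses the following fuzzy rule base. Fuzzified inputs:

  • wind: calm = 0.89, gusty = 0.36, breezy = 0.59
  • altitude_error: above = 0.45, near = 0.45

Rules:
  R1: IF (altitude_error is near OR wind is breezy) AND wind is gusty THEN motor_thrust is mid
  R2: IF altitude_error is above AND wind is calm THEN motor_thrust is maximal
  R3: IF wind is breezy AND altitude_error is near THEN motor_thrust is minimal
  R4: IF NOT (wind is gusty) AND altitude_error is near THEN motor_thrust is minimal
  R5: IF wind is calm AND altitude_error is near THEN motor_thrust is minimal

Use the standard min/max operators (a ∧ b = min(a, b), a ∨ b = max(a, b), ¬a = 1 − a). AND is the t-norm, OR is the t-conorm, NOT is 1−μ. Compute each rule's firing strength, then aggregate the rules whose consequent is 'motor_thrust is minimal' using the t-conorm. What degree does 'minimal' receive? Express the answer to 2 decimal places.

0.45

R1: (near=0.45 OR breezy=0.59) = 0.59; AND[min(a, b)] with gusty=0.36 → w = 0.36
R2: above=0.45, calm=0.89; AND[min(a, b)] → w = 0.45
R3: breezy=0.59, near=0.45; AND[min(a, b)] → w = 0.45
R4: ¬gusty=1−0.36=0.64, near=0.45; AND[min(a, b)] → w = 0.45
R5: calm=0.89, near=0.45; AND[min(a, b)] → w = 0.45
Rules with consequent 'minimal': {R3, R4, R5} → strengths 0.45, 0.45, 0.45
Aggregate via t-conorm [max(a, b)]: 0.45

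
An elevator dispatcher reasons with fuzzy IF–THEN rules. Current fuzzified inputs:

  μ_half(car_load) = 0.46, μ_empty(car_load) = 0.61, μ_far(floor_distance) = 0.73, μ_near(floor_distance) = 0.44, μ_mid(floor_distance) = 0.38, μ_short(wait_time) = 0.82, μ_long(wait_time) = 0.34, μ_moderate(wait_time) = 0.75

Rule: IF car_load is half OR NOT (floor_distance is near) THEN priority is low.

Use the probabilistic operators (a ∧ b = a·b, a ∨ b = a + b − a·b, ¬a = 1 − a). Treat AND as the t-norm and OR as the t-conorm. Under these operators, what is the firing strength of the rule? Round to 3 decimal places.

firing strength: half=0.46, ¬near=1−0.44=0.56; OR[a + b − a·b] → w = 0.7624

0.762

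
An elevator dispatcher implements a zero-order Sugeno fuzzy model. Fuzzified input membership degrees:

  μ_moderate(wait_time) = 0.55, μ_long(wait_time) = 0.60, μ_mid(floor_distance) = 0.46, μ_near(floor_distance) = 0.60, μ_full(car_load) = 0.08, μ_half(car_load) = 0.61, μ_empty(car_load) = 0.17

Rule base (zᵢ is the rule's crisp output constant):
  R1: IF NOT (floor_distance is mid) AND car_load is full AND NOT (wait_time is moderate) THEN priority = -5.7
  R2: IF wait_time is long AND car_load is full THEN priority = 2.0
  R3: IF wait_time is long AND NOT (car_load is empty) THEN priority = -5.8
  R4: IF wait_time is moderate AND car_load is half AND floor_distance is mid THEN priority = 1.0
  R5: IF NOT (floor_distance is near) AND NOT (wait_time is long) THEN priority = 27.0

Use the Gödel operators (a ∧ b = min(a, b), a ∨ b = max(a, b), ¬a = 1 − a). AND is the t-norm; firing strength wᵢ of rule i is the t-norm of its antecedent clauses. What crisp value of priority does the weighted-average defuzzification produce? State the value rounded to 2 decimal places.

R1 (z=-5.7): ¬mid=1−0.46=0.54, full=0.08, ¬moderate=1−0.55=0.45; AND[min(a, b)] → w = 0.08
R2 (z=2.0): long=0.60, full=0.08; AND[min(a, b)] → w = 0.08
R3 (z=-5.8): long=0.60, ¬empty=1−0.17=0.83; AND[min(a, b)] → w = 0.60
R4 (z=1.0): moderate=0.55, half=0.61, mid=0.46; AND[min(a, b)] → w = 0.46
R5 (z=27.0): ¬near=1−0.60=0.40, ¬long=1−0.60=0.40; AND[min(a, b)] → w = 0.40
Weighted average = (0.08·-5.7 + 0.08·2.0 + 0.60·-5.8 + 0.46·1.0 + 0.40·27.0) / (0.08 + 0.08 + 0.60 + 0.46 + 0.40)
  = 7.4840 / 1.6200 = 4.62

4.62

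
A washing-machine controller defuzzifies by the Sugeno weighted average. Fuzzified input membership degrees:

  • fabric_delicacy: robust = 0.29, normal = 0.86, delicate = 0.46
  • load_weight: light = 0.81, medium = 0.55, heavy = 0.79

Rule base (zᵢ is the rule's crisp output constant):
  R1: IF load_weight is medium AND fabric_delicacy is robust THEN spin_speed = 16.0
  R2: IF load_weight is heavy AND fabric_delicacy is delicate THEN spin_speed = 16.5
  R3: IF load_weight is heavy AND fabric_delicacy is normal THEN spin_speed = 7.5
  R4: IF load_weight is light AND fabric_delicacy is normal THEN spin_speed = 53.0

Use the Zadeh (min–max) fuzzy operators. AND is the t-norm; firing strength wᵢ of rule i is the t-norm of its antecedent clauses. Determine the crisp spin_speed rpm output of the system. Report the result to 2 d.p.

R1 (z=16.0): medium=0.55, robust=0.29; AND[min(a, b)] → w = 0.29
R2 (z=16.5): heavy=0.79, delicate=0.46; AND[min(a, b)] → w = 0.46
R3 (z=7.5): heavy=0.79, normal=0.86; AND[min(a, b)] → w = 0.79
R4 (z=53.0): light=0.81, normal=0.86; AND[min(a, b)] → w = 0.81
Weighted average = (0.29·16.0 + 0.46·16.5 + 0.79·7.5 + 0.81·53.0) / (0.29 + 0.46 + 0.79 + 0.81)
  = 61.0850 / 2.3500 = 25.99

25.99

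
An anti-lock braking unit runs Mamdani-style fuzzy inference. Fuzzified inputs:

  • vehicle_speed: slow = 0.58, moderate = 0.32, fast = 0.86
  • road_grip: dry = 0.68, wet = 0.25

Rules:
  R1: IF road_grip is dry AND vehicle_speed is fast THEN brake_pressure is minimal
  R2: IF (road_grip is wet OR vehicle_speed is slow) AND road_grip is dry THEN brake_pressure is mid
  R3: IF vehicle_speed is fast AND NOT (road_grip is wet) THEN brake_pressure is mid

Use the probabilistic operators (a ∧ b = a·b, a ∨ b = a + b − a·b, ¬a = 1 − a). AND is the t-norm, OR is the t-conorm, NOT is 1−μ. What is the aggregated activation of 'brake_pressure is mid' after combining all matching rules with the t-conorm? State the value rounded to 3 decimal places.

R1: dry=0.68, fast=0.86; AND[a·b] → w = 0.5848
R2: (wet=0.25 OR slow=0.58) = 0.6850; AND[a·b] with dry=0.68 → w = 0.4658
R3: fast=0.86, ¬wet=1−0.25=0.75; AND[a·b] → w = 0.6450
Rules with consequent 'mid': {R2, R3} → strengths 0.4658, 0.6450
Aggregate via t-conorm [a + b − a·b]: 0.8104

0.810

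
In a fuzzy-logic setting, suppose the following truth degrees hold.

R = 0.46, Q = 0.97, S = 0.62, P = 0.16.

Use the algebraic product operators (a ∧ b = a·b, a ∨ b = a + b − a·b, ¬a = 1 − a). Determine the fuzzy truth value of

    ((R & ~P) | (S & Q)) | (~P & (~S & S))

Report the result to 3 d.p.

~P = 1 − 0.1600 = 0.8400
R & ~P = a·b on (0.4600, 0.8400) = 0.3864
S & Q = a·b on (0.6200, 0.9700) = 0.6014
(R & ~P) | (S & Q) = a + b − a·b on (0.3864, 0.6014) = 0.7554
~P = 1 − 0.1600 = 0.8400
~S = 1 − 0.6200 = 0.3800
~S & S = a·b on (0.3800, 0.6200) = 0.2356
~P & (~S & S) = a·b on (0.8400, 0.2356) = 0.1979
((R & ~P) | (S & Q)) | (~P & (~S & S)) = a + b − a·b on (0.7554, 0.1979) = 0.8038

0.804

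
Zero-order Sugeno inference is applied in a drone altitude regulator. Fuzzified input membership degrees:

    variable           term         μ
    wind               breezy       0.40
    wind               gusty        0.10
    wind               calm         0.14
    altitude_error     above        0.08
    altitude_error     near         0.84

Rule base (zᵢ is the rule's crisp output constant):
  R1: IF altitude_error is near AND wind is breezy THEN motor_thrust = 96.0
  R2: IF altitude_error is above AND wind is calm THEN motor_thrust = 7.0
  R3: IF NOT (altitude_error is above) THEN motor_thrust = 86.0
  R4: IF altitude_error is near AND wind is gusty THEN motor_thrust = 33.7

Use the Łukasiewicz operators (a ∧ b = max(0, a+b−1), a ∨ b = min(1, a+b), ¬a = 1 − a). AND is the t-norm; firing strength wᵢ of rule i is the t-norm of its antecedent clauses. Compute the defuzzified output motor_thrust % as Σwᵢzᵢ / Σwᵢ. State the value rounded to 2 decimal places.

88.07

R1 (z=96.0): near=0.84, breezy=0.40; AND[max(0, a+b−1)] → w = 0.24
R2 (z=7.0): above=0.08, calm=0.14; AND[max(0, a+b−1)] → w = 0.00
R3 (z=86.0): ¬above=1−0.08=0.92 → w = 0.92
R4 (z=33.7): near=0.84, gusty=0.10; AND[max(0, a+b−1)] → w = 0.00
Weighted average = (0.24·96.0 + 0.00·7.0 + 0.92·86.0 + 0.00·33.7) / (0.24 + 0.00 + 0.92 + 0.00)
  = 102.1600 / 1.1600 = 88.07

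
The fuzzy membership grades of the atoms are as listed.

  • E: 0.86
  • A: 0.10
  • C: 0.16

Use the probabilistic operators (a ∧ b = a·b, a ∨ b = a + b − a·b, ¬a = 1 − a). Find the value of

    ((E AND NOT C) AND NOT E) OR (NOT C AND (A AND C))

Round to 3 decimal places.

NOT C = 1 − 0.1600 = 0.8400
E AND NOT C = a·b on (0.8600, 0.8400) = 0.7224
NOT E = 1 − 0.8600 = 0.1400
(E AND NOT C) AND NOT E = a·b on (0.7224, 0.1400) = 0.1011
NOT C = 1 − 0.1600 = 0.8400
A AND C = a·b on (0.1000, 0.1600) = 0.0160
NOT C AND (A AND C) = a·b on (0.8400, 0.0160) = 0.0134
((E AND NOT C) AND NOT E) OR (NOT C AND (A AND C)) = a + b − a·b on (0.1011, 0.0134) = 0.1132

0.113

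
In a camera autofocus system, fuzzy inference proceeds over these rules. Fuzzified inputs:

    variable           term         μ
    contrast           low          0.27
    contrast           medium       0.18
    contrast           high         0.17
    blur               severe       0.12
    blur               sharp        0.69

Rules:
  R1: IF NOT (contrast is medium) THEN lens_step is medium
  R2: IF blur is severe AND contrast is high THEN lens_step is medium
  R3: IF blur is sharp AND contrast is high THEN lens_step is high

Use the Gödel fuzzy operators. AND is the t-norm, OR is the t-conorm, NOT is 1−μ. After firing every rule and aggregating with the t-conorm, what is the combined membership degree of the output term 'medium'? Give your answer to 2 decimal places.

0.82

R1: ¬medium=1−0.18=0.82 → w = 0.82
R2: severe=0.12, high=0.17; AND[min(a, b)] → w = 0.12
R3: sharp=0.69, high=0.17; AND[min(a, b)] → w = 0.17
Rules with consequent 'medium': {R1, R2} → strengths 0.82, 0.12
Aggregate via t-conorm [max(a, b)]: 0.82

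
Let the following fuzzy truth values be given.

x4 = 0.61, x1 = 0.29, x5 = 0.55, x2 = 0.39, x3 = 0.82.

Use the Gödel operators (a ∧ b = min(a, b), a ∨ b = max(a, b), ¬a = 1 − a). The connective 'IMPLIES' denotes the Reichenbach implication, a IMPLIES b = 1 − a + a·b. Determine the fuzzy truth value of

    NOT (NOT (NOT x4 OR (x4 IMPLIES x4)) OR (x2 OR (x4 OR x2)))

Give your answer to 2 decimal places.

0.39

NOT x4 = 1 − 0.61 = 0.39
x4 IMPLIES x4  [Reichenbach: 1 − a + a·b] with a=0.61, b=0.61 → 0.76
NOT x4 OR (x4 IMPLIES x4) = max(a, b) on (0.39, 0.76) = 0.76
NOT (NOT x4 OR (x4 IMPLIES x4)) = 1 − 0.76 = 0.24
x4 OR x2 = max(a, b) on (0.61, 0.39) = 0.61
x2 OR (x4 OR x2) = max(a, b) on (0.39, 0.61) = 0.61
NOT (NOT x4 OR (x4 IMPLIES x4)) OR (x2 OR (x4 OR x2)) = max(a, b) on (0.24, 0.61) = 0.61
NOT (NOT (NOT x4 OR (x4 IMPLIES x4)) OR (x2 OR (x4 OR x2))) = 1 − 0.61 = 0.39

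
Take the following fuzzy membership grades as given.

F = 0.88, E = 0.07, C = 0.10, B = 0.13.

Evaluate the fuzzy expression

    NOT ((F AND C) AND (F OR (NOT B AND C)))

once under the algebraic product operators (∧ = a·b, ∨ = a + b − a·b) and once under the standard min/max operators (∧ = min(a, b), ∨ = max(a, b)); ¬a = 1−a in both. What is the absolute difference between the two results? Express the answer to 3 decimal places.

0.022

Under algebraic product:
  F AND C = a·b on (0.8800, 0.1000) = 0.0880
  NOT B = 1 − 0.1300 = 0.8700
  NOT B AND C = a·b on (0.8700, 0.1000) = 0.0870
  F OR (NOT B AND C) = a + b − a·b on (0.8800, 0.0870) = 0.8904
  (F AND C) AND (F OR (NOT B AND C)) = a·b on (0.0880, 0.8904) = 0.0784
  NOT ((F AND C) AND (F OR (NOT B AND C))) = 1 − 0.0784 = 0.9216
  → value = 0.9216
Under standard min/max:
  F AND C = min(a, b) on (0.88, 0.10) = 0.10
  NOT B = 1 − 0.13 = 0.87
  NOT B AND C = min(a, b) on (0.87, 0.10) = 0.10
  F OR (NOT B AND C) = max(a, b) on (0.88, 0.10) = 0.88
  (F AND C) AND (F OR (NOT B AND C)) = min(a, b) on (0.10, 0.88) = 0.10
  NOT ((F AND C) AND (F OR (NOT B AND C))) = 1 − 0.10 = 0.90
  → value = 0.9000
|0.9216 − 0.9000| = 0.022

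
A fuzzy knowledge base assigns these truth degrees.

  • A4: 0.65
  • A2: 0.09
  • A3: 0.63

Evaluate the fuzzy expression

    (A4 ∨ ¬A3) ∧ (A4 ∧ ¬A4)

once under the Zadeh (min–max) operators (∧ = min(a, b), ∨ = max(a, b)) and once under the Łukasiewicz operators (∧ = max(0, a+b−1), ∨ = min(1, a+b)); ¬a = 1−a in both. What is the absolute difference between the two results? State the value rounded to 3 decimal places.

0.350

Under Zadeh (min–max):
  ¬A3 = 1 − 0.63 = 0.37
  A4 ∨ ¬A3 = max(a, b) on (0.65, 0.37) = 0.65
  ¬A4 = 1 − 0.65 = 0.35
  A4 ∧ ¬A4 = min(a, b) on (0.65, 0.35) = 0.35
  (A4 ∨ ¬A3) ∧ (A4 ∧ ¬A4) = min(a, b) on (0.65, 0.35) = 0.35
  → value = 0.3500
Under Łukasiewicz:
  ¬A3 = 1 − 0.63 = 0.37
  A4 ∨ ¬A3 = min(1, a+b) on (0.65, 0.37) = 1.00
  ¬A4 = 1 − 0.65 = 0.35
  A4 ∧ ¬A4 = max(0, a+b−1) on (0.65, 0.35) = 0.00
  (A4 ∨ ¬A3) ∧ (A4 ∧ ¬A4) = max(0, a+b−1) on (1.00, 0.00) = 0.00
  → value = 0.0000
|0.3500 − 0.0000| = 0.350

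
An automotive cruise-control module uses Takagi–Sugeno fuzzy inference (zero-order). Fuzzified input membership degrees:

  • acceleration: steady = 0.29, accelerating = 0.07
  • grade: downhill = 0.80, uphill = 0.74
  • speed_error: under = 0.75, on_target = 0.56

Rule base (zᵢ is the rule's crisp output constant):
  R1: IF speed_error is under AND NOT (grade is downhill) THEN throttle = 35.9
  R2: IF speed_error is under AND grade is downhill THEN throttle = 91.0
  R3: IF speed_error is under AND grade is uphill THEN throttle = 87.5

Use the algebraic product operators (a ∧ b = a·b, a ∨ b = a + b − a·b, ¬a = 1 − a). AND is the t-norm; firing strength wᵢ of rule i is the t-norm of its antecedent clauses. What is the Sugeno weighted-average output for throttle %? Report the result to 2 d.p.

R1 (z=35.9): under=0.75, ¬downhill=1−0.80=0.20; AND[a·b] → w = 0.1500
R2 (z=91.0): under=0.75, downhill=0.80; AND[a·b] → w = 0.6000
R3 (z=87.5): under=0.75, uphill=0.74; AND[a·b] → w = 0.5550
Weighted average = (0.1500·35.9 + 0.6000·91.0 + 0.5550·87.5) / (0.1500 + 0.6000 + 0.5550)
  = 108.5475 / 1.3050 = 83.18

83.18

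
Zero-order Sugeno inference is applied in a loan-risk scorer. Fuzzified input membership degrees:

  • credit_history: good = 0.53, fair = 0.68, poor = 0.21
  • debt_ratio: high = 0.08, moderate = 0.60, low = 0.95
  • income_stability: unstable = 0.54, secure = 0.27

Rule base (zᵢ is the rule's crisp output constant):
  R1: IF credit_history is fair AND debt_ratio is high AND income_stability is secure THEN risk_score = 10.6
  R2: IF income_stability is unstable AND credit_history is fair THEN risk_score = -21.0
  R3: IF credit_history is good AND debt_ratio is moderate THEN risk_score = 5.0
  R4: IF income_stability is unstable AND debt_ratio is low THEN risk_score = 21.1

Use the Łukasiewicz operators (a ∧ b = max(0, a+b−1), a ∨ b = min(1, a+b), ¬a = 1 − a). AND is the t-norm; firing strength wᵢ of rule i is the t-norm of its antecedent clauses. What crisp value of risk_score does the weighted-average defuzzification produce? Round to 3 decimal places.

7.582

R1 (z=10.6): fair=0.68, high=0.08, secure=0.27; AND[max(0, a+b−1)] → w = 0.00
R2 (z=-21.0): unstable=0.54, fair=0.68; AND[max(0, a+b−1)] → w = 0.22
R3 (z=5.0): good=0.53, moderate=0.60; AND[max(0, a+b−1)] → w = 0.13
R4 (z=21.1): unstable=0.54, low=0.95; AND[max(0, a+b−1)] → w = 0.49
Weighted average = (0.00·10.6 + 0.22·-21.0 + 0.13·5.0 + 0.49·21.1) / (0.00 + 0.22 + 0.13 + 0.49)
  = 6.3690 / 0.8400 = 7.582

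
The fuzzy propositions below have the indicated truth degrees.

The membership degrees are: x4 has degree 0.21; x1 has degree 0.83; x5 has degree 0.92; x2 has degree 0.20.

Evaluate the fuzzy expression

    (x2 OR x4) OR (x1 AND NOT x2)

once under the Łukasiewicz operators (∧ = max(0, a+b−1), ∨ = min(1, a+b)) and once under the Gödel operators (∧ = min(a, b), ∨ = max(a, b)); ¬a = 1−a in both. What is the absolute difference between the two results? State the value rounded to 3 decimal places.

Under Łukasiewicz:
  x2 OR x4 = min(1, a+b) on (0.20, 0.21) = 0.41
  NOT x2 = 1 − 0.20 = 0.80
  x1 AND NOT x2 = max(0, a+b−1) on (0.83, 0.80) = 0.63
  (x2 OR x4) OR (x1 AND NOT x2) = min(1, a+b) on (0.41, 0.63) = 1.00
  → value = 1.0000
Under Gödel:
  x2 OR x4 = max(a, b) on (0.20, 0.21) = 0.21
  NOT x2 = 1 − 0.20 = 0.80
  x1 AND NOT x2 = min(a, b) on (0.83, 0.80) = 0.80
  (x2 OR x4) OR (x1 AND NOT x2) = max(a, b) on (0.21, 0.80) = 0.80
  → value = 0.8000
|1.0000 − 0.8000| = 0.200

0.200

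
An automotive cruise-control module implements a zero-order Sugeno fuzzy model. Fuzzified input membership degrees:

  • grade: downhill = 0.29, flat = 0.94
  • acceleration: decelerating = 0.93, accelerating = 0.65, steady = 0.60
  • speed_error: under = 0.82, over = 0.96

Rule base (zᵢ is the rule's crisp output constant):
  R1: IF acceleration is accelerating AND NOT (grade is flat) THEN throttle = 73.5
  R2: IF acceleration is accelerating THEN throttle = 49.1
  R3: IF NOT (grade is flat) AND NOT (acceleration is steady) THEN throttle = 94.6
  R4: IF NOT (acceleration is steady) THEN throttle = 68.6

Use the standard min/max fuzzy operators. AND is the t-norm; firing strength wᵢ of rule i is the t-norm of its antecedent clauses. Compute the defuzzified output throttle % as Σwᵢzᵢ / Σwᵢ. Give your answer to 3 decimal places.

59.351

R1 (z=73.5): accelerating=0.65, ¬flat=1−0.94=0.06; AND[min(a, b)] → w = 0.06
R2 (z=49.1): accelerating=0.65 → w = 0.65
R3 (z=94.6): ¬flat=1−0.94=0.06, ¬steady=1−0.60=0.40; AND[min(a, b)] → w = 0.06
R4 (z=68.6): ¬steady=1−0.60=0.40 → w = 0.40
Weighted average = (0.06·73.5 + 0.65·49.1 + 0.06·94.6 + 0.40·68.6) / (0.06 + 0.65 + 0.06 + 0.40)
  = 69.4410 / 1.1700 = 59.351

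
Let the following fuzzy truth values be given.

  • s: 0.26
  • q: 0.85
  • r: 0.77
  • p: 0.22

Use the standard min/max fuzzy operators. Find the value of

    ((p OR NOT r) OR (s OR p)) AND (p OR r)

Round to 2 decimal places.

0.26

NOT r = 1 − 0.77 = 0.23
p OR NOT r = max(a, b) on (0.22, 0.23) = 0.23
s OR p = max(a, b) on (0.26, 0.22) = 0.26
(p OR NOT r) OR (s OR p) = max(a, b) on (0.23, 0.26) = 0.26
p OR r = max(a, b) on (0.22, 0.77) = 0.77
((p OR NOT r) OR (s OR p)) AND (p OR r) = min(a, b) on (0.26, 0.77) = 0.26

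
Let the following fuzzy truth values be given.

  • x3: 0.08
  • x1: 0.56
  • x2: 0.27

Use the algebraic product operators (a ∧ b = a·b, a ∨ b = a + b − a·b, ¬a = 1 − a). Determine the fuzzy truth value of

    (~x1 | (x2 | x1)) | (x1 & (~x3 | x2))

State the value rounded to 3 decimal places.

0.915

~x1 = 1 − 0.5600 = 0.4400
x2 | x1 = a + b − a·b on (0.2700, 0.5600) = 0.6788
~x1 | (x2 | x1) = a + b − a·b on (0.4400, 0.6788) = 0.8201
~x3 = 1 − 0.0800 = 0.9200
~x3 | x2 = a + b − a·b on (0.9200, 0.2700) = 0.9416
x1 & (~x3 | x2) = a·b on (0.5600, 0.9416) = 0.5273
(~x1 | (x2 | x1)) | (x1 & (~x3 | x2)) = a + b − a·b on (0.8201, 0.5273) = 0.9150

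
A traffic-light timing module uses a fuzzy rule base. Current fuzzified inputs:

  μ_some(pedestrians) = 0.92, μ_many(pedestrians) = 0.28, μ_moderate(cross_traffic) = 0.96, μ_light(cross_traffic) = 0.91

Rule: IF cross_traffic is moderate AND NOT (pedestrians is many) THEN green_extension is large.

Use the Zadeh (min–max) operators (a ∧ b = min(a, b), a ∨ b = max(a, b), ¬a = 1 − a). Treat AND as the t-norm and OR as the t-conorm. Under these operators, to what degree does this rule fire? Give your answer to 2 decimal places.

firing strength: moderate=0.96, ¬many=1−0.28=0.72; AND[min(a, b)] → w = 0.72

0.72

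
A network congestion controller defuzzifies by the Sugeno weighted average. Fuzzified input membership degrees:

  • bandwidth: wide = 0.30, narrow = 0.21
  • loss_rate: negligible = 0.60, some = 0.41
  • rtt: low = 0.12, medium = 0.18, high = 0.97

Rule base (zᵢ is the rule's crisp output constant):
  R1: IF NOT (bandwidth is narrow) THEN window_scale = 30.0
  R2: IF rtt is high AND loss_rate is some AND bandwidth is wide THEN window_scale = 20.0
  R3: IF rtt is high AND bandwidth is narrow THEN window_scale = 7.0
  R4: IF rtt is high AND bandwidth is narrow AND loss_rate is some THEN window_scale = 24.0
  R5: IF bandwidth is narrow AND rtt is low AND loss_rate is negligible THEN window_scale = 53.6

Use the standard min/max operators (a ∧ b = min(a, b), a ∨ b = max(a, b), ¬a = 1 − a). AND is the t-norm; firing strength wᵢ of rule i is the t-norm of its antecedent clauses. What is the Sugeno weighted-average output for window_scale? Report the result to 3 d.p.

26.161

R1 (z=30.0): ¬narrow=1−0.21=0.79 → w = 0.79
R2 (z=20.0): high=0.97, some=0.41, wide=0.30; AND[min(a, b)] → w = 0.30
R3 (z=7.0): high=0.97, narrow=0.21; AND[min(a, b)] → w = 0.21
R4 (z=24.0): high=0.97, narrow=0.21, some=0.41; AND[min(a, b)] → w = 0.21
R5 (z=53.6): narrow=0.21, low=0.12, negligible=0.60; AND[min(a, b)] → w = 0.12
Weighted average = (0.79·30.0 + 0.30·20.0 + 0.21·7.0 + 0.21·24.0 + 0.12·53.6) / (0.79 + 0.30 + 0.21 + 0.21 + 0.12)
  = 42.6420 / 1.6300 = 26.161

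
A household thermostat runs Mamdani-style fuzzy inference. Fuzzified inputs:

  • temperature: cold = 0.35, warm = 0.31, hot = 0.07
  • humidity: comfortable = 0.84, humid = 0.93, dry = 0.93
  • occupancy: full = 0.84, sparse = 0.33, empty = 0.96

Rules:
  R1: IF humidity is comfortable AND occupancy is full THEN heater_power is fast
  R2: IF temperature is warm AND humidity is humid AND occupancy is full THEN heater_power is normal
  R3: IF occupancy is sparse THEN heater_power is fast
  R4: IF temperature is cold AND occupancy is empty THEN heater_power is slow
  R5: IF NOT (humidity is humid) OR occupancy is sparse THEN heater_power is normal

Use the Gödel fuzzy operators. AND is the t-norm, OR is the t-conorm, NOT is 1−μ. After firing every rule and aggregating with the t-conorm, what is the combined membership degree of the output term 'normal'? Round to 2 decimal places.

R1: comfortable=0.84, full=0.84; AND[min(a, b)] → w = 0.84
R2: warm=0.31, humid=0.93, full=0.84; AND[min(a, b)] → w = 0.31
R3: sparse=0.33 → w = 0.33
R4: cold=0.35, empty=0.96; AND[min(a, b)] → w = 0.35
R5: ¬humid=1−0.93=0.07, sparse=0.33; OR[max(a, b)] → w = 0.33
Rules with consequent 'normal': {R2, R5} → strengths 0.31, 0.33
Aggregate via t-conorm [max(a, b)]: 0.33

0.33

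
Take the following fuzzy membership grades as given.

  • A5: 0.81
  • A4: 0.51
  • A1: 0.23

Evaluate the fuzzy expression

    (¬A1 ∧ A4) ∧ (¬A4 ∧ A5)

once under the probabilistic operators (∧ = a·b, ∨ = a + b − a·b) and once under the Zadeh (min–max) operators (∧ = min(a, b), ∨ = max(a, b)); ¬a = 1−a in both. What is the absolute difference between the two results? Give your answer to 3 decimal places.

Under probabilistic:
  ¬A1 = 1 − 0.2300 = 0.7700
  ¬A1 ∧ A4 = a·b on (0.7700, 0.5100) = 0.3927
  ¬A4 = 1 − 0.5100 = 0.4900
  ¬A4 ∧ A5 = a·b on (0.4900, 0.8100) = 0.3969
  (¬A1 ∧ A4) ∧ (¬A4 ∧ A5) = a·b on (0.3927, 0.3969) = 0.1559
  → value = 0.1559
Under Zadeh (min–max):
  ¬A1 = 1 − 0.23 = 0.77
  ¬A1 ∧ A4 = min(a, b) on (0.77, 0.51) = 0.51
  ¬A4 = 1 − 0.51 = 0.49
  ¬A4 ∧ A5 = min(a, b) on (0.49, 0.81) = 0.49
  (¬A1 ∧ A4) ∧ (¬A4 ∧ A5) = min(a, b) on (0.51, 0.49) = 0.49
  → value = 0.4900
|0.1559 − 0.4900| = 0.334

0.334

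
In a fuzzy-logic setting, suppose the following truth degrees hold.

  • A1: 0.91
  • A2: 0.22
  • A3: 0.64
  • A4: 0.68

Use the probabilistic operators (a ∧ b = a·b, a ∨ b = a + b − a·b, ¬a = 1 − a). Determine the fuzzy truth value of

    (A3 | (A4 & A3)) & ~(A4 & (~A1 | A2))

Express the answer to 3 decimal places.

A4 & A3 = a·b on (0.6800, 0.6400) = 0.4352
A3 | (A4 & A3) = a + b − a·b on (0.6400, 0.4352) = 0.7967
~A1 = 1 − 0.9100 = 0.0900
~A1 | A2 = a + b − a·b on (0.0900, 0.2200) = 0.2902
A4 & (~A1 | A2) = a·b on (0.6800, 0.2902) = 0.1973
~(A4 & (~A1 | A2)) = 1 − 0.1973 = 0.8027
(A3 | (A4 & A3)) & ~(A4 & (~A1 | A2)) = a·b on (0.7967, 0.8027) = 0.6395

0.639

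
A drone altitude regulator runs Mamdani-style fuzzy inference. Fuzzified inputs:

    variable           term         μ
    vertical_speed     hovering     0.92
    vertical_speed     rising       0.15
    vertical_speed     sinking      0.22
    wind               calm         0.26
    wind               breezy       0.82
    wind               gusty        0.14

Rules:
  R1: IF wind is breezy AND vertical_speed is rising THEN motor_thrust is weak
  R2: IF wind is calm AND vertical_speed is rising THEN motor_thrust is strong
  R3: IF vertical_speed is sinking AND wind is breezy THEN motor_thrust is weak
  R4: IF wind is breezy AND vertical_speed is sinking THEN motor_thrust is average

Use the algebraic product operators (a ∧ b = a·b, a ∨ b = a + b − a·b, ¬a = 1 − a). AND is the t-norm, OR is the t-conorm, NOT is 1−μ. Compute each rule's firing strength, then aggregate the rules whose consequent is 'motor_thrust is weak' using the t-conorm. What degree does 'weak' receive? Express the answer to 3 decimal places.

R1: breezy=0.82, rising=0.15; AND[a·b] → w = 0.1230
R2: calm=0.26, rising=0.15; AND[a·b] → w = 0.0390
R3: sinking=0.22, breezy=0.82; AND[a·b] → w = 0.1804
R4: breezy=0.82, sinking=0.22; AND[a·b] → w = 0.1804
Rules with consequent 'weak': {R1, R3} → strengths 0.1230, 0.1804
Aggregate via t-conorm [a + b − a·b]: 0.2812

0.281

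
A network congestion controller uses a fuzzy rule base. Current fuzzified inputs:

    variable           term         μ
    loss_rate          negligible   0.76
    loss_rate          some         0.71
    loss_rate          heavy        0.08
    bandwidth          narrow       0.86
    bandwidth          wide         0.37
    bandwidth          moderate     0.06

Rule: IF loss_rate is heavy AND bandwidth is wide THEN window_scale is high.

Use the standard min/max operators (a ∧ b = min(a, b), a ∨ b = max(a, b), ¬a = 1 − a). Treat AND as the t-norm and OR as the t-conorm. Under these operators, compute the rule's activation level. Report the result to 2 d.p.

firing strength: heavy=0.08, wide=0.37; AND[min(a, b)] → w = 0.08

0.08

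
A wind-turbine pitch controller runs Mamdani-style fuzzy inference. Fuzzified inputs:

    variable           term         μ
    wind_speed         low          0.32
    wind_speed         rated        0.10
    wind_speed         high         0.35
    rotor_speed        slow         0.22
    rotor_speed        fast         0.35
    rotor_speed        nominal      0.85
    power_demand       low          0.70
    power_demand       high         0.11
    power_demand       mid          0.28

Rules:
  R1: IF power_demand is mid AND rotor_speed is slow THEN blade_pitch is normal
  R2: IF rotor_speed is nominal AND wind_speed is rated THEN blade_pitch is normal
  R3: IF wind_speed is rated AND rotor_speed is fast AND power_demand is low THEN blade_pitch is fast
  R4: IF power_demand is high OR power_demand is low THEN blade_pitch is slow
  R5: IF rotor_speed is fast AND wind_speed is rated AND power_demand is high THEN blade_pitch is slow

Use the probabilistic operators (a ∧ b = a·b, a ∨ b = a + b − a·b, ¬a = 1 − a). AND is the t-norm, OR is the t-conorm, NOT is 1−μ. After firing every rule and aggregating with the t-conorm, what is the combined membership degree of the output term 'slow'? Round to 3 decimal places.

0.734

R1: mid=0.28, slow=0.22; AND[a·b] → w = 0.0616
R2: nominal=0.85, rated=0.10; AND[a·b] → w = 0.0850
R3: rated=0.10, fast=0.35, low=0.70; AND[a·b] → w = 0.0245
R4: high=0.11, low=0.70; OR[a + b − a·b] → w = 0.7330
R5: fast=0.35, rated=0.10, high=0.11; AND[a·b] → w = 0.0038
Rules with consequent 'slow': {R4, R5} → strengths 0.7330, 0.0038
Aggregate via t-conorm [a + b − a·b]: 0.7340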